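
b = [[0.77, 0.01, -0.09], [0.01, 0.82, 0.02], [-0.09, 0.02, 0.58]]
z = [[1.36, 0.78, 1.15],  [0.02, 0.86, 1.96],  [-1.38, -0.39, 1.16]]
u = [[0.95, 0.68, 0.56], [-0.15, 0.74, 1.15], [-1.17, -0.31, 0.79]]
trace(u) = 2.48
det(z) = 1.62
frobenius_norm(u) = 2.38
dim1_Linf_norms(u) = [0.95, 1.15, 1.17]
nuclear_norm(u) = 3.56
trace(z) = 3.38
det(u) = 0.57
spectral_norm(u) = 1.69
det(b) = 0.36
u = z @ b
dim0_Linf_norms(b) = [0.77, 0.82, 0.58]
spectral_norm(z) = 2.72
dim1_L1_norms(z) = [3.29, 2.84, 2.93]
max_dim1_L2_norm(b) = 0.82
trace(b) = 2.17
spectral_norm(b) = 0.82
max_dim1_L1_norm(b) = 0.87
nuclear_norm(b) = 2.17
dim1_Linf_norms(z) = [1.36, 1.96, 1.38]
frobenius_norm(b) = 1.27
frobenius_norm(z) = 3.43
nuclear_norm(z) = 5.08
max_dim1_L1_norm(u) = 2.27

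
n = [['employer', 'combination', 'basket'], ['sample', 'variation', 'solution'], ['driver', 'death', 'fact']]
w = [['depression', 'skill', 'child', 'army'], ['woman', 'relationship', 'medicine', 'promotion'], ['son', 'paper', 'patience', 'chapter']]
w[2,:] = ['son', 'paper', 'patience', 'chapter']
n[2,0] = 'driver'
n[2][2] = 'fact'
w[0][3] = 'army'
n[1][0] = 'sample'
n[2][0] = 'driver'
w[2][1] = 'paper'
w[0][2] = 'child'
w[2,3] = 'chapter'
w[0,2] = 'child'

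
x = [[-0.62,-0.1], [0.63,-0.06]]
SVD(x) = [[-0.7,0.71], [0.71,0.70]] @ diag([0.8843427466449938, 0.11330448559694445]) @ [[1.00,0.03], [0.03,-1.0]]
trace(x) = -0.68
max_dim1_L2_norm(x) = 0.63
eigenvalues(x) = [-0.46, -0.22]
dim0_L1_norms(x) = [1.25, 0.16]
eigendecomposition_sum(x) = [[-0.76, -0.19], [1.18, 0.29]] + [[0.14,0.09], [-0.55,-0.35]]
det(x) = 0.10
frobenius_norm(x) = 0.89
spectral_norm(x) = 0.88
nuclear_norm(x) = 1.00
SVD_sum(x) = [[-0.62, -0.02], [0.63, 0.02]] + [[0.0, -0.08], [0.0, -0.08]]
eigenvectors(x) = [[-0.54, 0.24], [0.84, -0.97]]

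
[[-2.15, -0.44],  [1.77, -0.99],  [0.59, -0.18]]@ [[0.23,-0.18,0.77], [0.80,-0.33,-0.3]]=[[-0.85, 0.53, -1.52], [-0.38, 0.01, 1.66], [-0.01, -0.05, 0.51]]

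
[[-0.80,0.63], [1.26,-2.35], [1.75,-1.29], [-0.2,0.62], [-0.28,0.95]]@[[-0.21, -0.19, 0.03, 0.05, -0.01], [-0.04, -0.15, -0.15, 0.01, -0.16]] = [[0.14,0.06,-0.12,-0.03,-0.09], [-0.17,0.11,0.39,0.04,0.36], [-0.32,-0.14,0.25,0.07,0.19], [0.02,-0.05,-0.10,-0.0,-0.10], [0.02,-0.09,-0.15,-0.00,-0.15]]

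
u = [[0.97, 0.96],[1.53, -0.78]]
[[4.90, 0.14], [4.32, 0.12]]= u @ [[3.58, 0.10], [1.49, 0.04]]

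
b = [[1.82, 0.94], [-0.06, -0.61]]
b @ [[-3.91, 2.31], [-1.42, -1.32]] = [[-8.45, 2.96], [1.1, 0.67]]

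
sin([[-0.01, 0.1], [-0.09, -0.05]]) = [[-0.01, 0.1], [-0.09, -0.05]]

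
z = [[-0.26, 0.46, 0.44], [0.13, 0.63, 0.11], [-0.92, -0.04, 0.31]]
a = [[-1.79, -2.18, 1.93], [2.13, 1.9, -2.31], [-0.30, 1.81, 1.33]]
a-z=[[-1.53, -2.64, 1.49], [2.00, 1.27, -2.42], [0.62, 1.85, 1.02]]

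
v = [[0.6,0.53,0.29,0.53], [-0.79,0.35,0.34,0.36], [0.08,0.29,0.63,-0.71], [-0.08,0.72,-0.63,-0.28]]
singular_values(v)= [1.01, 1.0, 1.0, 0.99]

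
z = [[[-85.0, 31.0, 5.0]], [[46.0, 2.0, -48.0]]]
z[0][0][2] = 5.0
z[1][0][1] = 2.0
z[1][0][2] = -48.0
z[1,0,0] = 46.0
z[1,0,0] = 46.0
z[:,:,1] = [[31.0], [2.0]]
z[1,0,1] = 2.0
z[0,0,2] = 5.0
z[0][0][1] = 31.0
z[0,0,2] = 5.0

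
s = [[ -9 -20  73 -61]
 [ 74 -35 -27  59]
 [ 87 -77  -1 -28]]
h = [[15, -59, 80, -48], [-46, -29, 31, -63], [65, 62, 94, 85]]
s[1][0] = 74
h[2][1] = 62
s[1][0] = 74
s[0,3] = -61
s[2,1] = -77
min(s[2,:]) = -77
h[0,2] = 80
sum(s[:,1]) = -132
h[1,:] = [-46, -29, 31, -63]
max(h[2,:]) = 94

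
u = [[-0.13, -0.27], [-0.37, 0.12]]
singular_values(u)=[0.39, 0.29]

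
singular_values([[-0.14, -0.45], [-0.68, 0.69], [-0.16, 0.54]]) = [1.13, 0.44]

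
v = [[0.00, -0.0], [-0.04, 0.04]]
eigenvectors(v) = [[0.00, 0.71], [1.00, 0.71]]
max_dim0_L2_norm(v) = 0.04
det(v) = 0.00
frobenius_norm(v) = 0.06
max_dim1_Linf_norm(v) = 0.04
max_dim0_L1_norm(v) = 0.04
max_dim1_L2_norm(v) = 0.06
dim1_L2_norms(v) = [0.0, 0.06]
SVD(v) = [[0.0, 1.0], [1.0, 0.0]] @ diag([0.05656854249492381, 0.0]) @ [[-0.71, 0.71], [0.71, 0.71]]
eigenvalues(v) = [0.04, 0.0]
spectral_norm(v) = 0.06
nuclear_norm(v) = 0.06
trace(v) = 0.04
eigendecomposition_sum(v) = [[0.00, 0.00],[-0.04, 0.04]] + [[0.00, 0.00], [0.00, 0.00]]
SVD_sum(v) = [[0.00, 0.0],[-0.04, 0.04]] + [[0.00, 0.0], [0.0, 0.00]]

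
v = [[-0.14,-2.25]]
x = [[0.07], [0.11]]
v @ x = [[-0.26]]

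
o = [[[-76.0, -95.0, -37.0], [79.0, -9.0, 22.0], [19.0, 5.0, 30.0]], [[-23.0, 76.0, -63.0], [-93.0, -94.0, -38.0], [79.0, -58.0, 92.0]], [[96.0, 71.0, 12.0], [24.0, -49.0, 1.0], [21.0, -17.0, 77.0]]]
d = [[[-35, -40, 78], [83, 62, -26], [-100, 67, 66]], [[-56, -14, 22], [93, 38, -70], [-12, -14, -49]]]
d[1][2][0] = -12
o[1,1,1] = -94.0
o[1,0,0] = -23.0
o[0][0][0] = -76.0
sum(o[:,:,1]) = -170.0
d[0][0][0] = -35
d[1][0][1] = -14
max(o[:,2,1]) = 5.0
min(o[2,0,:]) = 12.0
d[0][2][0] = -100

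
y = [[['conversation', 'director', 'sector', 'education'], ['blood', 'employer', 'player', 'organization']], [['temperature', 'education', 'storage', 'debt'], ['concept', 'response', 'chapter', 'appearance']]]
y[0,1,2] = 'player'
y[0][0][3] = 'education'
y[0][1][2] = 'player'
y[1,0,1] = 'education'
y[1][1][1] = 'response'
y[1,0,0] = 'temperature'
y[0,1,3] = 'organization'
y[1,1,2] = 'chapter'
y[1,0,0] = 'temperature'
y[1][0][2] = 'storage'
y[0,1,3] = 'organization'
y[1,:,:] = [['temperature', 'education', 'storage', 'debt'], ['concept', 'response', 'chapter', 'appearance']]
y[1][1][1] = 'response'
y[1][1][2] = 'chapter'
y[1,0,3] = 'debt'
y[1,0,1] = 'education'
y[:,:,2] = [['sector', 'player'], ['storage', 'chapter']]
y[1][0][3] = 'debt'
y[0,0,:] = ['conversation', 'director', 'sector', 'education']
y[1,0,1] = 'education'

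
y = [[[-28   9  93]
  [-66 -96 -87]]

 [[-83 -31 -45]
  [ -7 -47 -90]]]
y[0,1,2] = -87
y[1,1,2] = -90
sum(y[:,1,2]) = -177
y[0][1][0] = -66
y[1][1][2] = -90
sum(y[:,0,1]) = -22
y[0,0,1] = 9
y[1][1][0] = -7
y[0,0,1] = 9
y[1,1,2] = -90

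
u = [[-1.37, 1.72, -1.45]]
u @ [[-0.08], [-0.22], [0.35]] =[[-0.78]]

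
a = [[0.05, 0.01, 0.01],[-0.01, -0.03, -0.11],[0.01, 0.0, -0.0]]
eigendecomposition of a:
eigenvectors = [[-0.90, -0.15, -0.12],[0.38, 0.95, 0.99],[-0.19, -0.29, 0.04]]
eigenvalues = [0.05, 0.01, -0.03]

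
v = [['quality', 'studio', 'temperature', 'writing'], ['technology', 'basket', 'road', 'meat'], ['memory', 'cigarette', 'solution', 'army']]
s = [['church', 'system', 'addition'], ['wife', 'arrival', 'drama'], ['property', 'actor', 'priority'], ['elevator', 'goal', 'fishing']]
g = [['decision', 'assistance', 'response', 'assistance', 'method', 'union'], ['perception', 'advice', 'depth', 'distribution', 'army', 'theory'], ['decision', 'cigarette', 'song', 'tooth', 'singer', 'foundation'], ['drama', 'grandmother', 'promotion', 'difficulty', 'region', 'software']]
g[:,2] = ['response', 'depth', 'song', 'promotion']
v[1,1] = 'basket'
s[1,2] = 'drama'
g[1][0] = 'perception'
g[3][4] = 'region'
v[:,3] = ['writing', 'meat', 'army']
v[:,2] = ['temperature', 'road', 'solution']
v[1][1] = 'basket'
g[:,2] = ['response', 'depth', 'song', 'promotion']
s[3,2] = 'fishing'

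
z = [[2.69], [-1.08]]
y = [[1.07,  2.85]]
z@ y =[[2.88, 7.67], [-1.16, -3.08]]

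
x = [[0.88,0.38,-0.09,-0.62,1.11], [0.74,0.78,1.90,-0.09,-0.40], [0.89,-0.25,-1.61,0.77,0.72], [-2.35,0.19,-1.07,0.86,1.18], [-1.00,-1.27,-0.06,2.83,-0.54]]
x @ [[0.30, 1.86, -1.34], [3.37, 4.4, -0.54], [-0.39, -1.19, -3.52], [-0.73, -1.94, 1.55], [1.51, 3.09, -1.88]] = [[3.71, 8.05, -4.12], [1.57, 1.49, -7.49], [0.58, 3.20, 4.45], [1.51, -0.28, 5.93], [-7.44, -14.54, 7.64]]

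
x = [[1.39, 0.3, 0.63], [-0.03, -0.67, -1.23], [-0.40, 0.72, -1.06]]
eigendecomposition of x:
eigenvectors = [[0.99+0.00j, (0.17-0.1j), (0.17+0.1j)], [0.07+0.00j, (-0.76+0j), (-0.76-0j)], [-0.14+0.00j, (-0.1+0.61j), -0.10-0.61j]]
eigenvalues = [(1.32+0j), (-0.83+0.98j), (-0.83-0.98j)]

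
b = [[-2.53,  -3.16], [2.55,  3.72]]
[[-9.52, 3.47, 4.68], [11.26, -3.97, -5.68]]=b@[[-0.12, -0.26, 0.40], [3.11, -0.89, -1.8]]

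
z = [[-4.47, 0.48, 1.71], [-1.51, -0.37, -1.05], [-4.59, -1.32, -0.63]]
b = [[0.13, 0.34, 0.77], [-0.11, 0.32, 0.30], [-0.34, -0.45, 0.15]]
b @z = [[-4.63, -1.08, -0.62], [-1.37, -0.57, -0.71], [1.51, -0.19, -0.20]]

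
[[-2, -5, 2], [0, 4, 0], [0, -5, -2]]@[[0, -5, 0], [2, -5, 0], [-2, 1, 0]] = [[-14, 37, 0], [8, -20, 0], [-6, 23, 0]]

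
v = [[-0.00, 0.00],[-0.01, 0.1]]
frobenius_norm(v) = 0.10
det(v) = 0.00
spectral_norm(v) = 0.10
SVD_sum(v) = [[0.0,0.00], [-0.01,0.10]] + [[-0.00, -0.00], [0.00, 0.0]]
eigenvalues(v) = [0.1, -0.0]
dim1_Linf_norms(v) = [0.0, 0.1]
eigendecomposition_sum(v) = [[0.0, 0.0], [-0.01, 0.1]] + [[-0.0, -0.00], [-0.00, -0.00]]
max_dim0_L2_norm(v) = 0.1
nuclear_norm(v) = 0.10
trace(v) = 0.10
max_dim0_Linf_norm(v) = 0.1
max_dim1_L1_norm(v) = 0.11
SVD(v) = [[0.00, -1.0], [-1.0, 0.00]] @ diag([0.1004987562112089, 0.0]) @ [[0.1, -1.0], [1.0, 0.1]]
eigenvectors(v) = [[0.0, 1.0], [1.0, 0.10]]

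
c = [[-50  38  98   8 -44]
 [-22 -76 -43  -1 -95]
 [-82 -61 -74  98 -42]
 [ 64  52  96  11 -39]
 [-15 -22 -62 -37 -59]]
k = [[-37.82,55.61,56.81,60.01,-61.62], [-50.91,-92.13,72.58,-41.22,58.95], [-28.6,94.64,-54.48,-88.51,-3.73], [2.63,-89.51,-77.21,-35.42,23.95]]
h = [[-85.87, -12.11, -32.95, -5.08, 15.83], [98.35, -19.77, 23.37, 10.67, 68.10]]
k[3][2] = -77.21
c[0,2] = 98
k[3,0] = 2.63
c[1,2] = -43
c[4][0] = -15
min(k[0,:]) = -61.62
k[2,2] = -54.48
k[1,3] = -41.22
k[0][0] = -37.82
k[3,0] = 2.63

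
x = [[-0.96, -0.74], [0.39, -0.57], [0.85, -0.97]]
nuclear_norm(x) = 2.68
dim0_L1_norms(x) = [2.2, 2.28]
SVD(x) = [[-0.10,-0.99], [0.46,-0.1], [0.88,-0.06]] @ diag([1.4633215336012135, 1.211730204830676]) @ [[0.70, -0.72], [0.72, 0.7]]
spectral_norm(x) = 1.46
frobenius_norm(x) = 1.90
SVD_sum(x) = [[-0.10, 0.1], [0.47, -0.49], [0.90, -0.92]] + [[-0.86, -0.84], [-0.08, -0.08], [-0.05, -0.05]]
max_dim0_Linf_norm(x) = 0.97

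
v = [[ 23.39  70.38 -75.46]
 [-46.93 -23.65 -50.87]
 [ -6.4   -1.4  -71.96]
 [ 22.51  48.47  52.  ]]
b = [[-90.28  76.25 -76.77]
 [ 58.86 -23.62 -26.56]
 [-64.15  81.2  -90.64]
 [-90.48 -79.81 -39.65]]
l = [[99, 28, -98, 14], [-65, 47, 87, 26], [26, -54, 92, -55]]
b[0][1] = 76.25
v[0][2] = -75.46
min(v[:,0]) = -46.93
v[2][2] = -71.96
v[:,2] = [-75.46, -50.87, -71.96, 52.0]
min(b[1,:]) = -26.56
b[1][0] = 58.86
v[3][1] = 48.47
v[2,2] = -71.96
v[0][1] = 70.38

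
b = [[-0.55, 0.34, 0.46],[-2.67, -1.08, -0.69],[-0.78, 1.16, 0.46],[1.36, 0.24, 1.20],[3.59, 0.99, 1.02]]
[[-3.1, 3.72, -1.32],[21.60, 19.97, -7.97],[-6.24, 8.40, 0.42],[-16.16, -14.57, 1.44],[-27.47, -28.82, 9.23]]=b@[[-4.04, -7.88, 2.39], [-4.97, 3.49, 2.79], [-7.89, -3.91, -2.07]]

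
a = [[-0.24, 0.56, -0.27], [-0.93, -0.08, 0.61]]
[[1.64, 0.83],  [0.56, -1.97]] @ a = [[-1.17,0.85,0.06], [1.70,0.47,-1.35]]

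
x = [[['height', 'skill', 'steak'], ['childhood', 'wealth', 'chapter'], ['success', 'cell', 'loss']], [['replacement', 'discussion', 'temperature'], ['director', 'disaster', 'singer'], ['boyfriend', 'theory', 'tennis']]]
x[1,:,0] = ['replacement', 'director', 'boyfriend']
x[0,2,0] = 'success'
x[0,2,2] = 'loss'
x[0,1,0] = 'childhood'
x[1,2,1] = 'theory'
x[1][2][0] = 'boyfriend'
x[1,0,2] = 'temperature'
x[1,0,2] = 'temperature'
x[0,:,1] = ['skill', 'wealth', 'cell']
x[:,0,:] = [['height', 'skill', 'steak'], ['replacement', 'discussion', 'temperature']]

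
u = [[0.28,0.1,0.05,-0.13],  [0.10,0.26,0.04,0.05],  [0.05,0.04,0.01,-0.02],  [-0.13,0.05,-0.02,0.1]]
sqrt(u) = [[(0.47+0j), (0.13-0.01j), (0.06+0.01j), (-0.21+0.01j)], [(0.13-0.01j), 0.48+0.01j, 0.07-0.02j, 0.11-0.01j], [(0.06+0.01j), 0.07-0.02j, (0.05+0.04j), -0.05+0.03j], [-0.21+0.01j, 0.11-0.01j, (-0.05+0.03j), 0.21+0.03j]]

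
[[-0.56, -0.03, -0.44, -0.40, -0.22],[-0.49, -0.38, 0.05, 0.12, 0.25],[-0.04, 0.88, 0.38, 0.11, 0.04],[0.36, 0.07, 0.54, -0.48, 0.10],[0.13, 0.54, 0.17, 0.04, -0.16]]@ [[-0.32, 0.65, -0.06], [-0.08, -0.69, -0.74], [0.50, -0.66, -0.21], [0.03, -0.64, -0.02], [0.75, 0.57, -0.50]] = [[-0.22, 0.08, 0.27], [0.40, -0.02, 0.17], [0.17, -0.93, -0.75], [0.21, 0.19, -0.23], [-0.12, -0.52, -0.36]]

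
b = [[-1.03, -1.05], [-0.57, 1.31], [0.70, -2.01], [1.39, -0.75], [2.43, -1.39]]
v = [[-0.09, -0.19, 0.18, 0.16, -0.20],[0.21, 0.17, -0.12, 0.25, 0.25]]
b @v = [[-0.13, 0.02, -0.06, -0.43, -0.06], [0.33, 0.33, -0.26, 0.24, 0.44], [-0.49, -0.47, 0.37, -0.39, -0.64], [-0.28, -0.39, 0.34, 0.03, -0.47], [-0.51, -0.70, 0.60, 0.04, -0.83]]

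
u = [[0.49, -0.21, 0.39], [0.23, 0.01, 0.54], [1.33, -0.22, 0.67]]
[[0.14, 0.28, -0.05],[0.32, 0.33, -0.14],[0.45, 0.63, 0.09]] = u@[[0.22,0.26,0.29],[0.78,0.22,0.17],[0.49,0.50,-0.39]]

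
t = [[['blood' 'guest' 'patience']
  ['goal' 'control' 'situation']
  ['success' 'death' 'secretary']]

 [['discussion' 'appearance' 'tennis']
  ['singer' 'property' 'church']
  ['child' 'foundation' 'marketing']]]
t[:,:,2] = [['patience', 'situation', 'secretary'], ['tennis', 'church', 'marketing']]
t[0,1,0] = 'goal'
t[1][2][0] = 'child'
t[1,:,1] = ['appearance', 'property', 'foundation']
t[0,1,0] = 'goal'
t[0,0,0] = 'blood'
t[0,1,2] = 'situation'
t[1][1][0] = 'singer'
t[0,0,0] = 'blood'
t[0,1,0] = 'goal'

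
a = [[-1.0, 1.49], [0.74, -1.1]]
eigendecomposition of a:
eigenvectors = [[0.83,-0.80],[0.56,0.59]]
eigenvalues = [0.0, -2.1]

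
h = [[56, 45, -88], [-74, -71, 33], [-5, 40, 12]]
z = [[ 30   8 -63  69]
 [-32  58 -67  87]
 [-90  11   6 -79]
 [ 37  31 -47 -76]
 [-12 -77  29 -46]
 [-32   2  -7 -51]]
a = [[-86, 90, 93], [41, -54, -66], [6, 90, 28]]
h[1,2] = 33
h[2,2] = 12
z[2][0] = -90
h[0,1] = 45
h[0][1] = 45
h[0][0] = 56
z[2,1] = 11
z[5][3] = -51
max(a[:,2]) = 93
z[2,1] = 11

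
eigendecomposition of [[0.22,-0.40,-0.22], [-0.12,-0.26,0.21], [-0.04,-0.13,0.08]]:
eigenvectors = [[-0.97,0.67,0.8], [0.22,0.67,0.11], [0.04,0.32,0.59]]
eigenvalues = [0.32, -0.28, 0.0]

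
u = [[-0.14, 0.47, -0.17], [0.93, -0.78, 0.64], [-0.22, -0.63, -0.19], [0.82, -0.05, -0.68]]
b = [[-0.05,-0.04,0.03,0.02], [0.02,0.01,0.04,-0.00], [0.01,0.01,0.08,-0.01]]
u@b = [[0.01,0.01,0.0,-0.00], [-0.06,-0.04,0.05,0.01], [-0.00,0.00,-0.05,-0.00], [-0.05,-0.04,-0.03,0.02]]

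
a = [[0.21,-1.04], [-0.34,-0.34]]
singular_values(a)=[1.1, 0.39]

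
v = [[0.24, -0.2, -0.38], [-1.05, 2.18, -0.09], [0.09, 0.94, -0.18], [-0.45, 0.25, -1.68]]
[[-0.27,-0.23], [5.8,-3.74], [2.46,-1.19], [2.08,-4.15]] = v @ [[-0.29, 1.30],[2.49, -1.01],[-0.79, 1.97]]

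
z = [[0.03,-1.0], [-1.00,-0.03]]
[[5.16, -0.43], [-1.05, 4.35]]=z @ [[1.2, -4.36], [-5.12, 0.30]]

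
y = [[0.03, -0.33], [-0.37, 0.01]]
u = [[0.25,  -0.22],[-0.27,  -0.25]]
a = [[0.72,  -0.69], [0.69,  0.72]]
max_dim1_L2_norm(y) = 0.37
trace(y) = 0.04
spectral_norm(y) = 0.38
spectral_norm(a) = 1.00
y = u @ a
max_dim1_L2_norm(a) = 1.0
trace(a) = 1.44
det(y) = -0.12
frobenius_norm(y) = 0.50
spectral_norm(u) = 0.38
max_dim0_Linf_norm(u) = 0.27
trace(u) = 0.00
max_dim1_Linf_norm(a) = 0.72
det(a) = 0.99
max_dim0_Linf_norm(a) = 0.72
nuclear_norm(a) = 1.99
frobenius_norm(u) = 0.50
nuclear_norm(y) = 0.70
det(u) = -0.12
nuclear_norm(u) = 0.70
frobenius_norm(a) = 1.41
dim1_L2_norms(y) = [0.33, 0.37]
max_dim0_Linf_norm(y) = 0.37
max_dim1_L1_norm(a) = 1.41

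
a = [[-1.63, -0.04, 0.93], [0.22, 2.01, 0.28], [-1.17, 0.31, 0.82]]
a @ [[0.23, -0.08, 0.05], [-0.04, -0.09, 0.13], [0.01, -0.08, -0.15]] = [[-0.36, 0.06, -0.23], [-0.03, -0.22, 0.23], [-0.27, 0.0, -0.14]]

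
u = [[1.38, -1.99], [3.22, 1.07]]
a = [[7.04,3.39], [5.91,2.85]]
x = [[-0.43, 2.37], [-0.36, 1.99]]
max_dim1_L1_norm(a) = 10.43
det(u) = 7.88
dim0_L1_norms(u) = [4.6, 3.06]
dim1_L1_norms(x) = [2.8, 2.35]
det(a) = 0.03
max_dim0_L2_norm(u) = 3.5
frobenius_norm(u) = 4.17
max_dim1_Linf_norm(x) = 2.37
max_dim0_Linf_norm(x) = 2.37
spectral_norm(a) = 10.20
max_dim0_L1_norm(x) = 4.36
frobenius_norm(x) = 3.15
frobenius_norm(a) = 10.20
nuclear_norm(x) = 3.15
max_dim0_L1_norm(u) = 4.6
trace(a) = 9.89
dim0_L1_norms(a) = [12.95, 6.24]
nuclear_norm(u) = 5.76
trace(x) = 1.56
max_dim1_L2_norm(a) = 7.81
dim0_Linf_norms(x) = [0.43, 2.37]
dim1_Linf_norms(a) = [7.04, 5.91]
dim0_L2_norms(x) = [0.56, 3.09]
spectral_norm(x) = 3.15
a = x @ u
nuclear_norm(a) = 10.21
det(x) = -0.00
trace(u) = 2.45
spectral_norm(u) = 3.51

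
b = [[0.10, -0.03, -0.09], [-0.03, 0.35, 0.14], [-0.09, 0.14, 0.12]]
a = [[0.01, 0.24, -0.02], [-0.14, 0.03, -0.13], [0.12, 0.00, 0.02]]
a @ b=[[-0.00,0.08,0.03], [-0.00,-0.0,0.0], [0.01,-0.0,-0.01]]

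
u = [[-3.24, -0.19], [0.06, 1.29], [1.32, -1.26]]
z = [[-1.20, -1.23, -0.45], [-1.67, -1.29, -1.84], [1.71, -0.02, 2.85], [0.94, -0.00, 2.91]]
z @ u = [[3.22,  -0.79], [2.90,  0.97], [-1.78,  -3.94], [0.8,  -3.85]]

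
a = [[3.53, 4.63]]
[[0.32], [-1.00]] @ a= [[1.13, 1.48], [-3.53, -4.63]]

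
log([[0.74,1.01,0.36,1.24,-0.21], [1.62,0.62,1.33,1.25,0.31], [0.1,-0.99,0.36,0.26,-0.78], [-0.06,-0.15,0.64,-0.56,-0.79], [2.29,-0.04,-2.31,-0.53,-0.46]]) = [[(0.95+0.46j), (-0.01-0.28j), (-0.33+0j), (0.56-0.46j), -0.45-0.22j], [0.13+1.54j, 0.77-0.95j, (2.21+0.01j), (-0.36-1.55j), (0.82-0.73j)], [(1.47+0.12j), -1.56-0.08j, (0.35+0j), (-0.31-0.12j), (-0.39-0.06j)], [(-0.89-2.46j), (0.5+1.52j), -0.75-0.02j, 0.90+2.47j, (-0.54+1.16j)], [3.25-2.46j, -1.83+1.52j, (-2-0.02j), 0.25+2.47j, -0.64+1.16j]]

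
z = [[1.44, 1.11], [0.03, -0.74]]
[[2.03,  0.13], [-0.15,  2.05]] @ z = [[2.93, 2.16], [-0.15, -1.68]]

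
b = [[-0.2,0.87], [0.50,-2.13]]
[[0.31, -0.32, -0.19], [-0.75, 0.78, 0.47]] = b @ [[1.39, -0.82, 0.65], [0.68, -0.56, -0.07]]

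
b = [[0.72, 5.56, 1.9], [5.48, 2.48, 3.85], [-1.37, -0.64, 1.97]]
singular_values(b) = [8.33, 4.09, 2.47]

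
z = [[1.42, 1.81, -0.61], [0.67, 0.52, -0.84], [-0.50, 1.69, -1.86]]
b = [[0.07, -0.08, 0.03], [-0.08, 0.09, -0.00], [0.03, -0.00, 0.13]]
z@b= [[-0.06, 0.05, -0.04], [-0.02, -0.01, -0.09], [-0.23, 0.19, -0.26]]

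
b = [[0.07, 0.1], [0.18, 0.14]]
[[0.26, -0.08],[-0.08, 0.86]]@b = [[0.00, 0.01],[0.15, 0.11]]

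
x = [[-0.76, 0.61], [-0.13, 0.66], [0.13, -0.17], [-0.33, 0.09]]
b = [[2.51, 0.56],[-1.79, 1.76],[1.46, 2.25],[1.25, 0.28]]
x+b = [[1.75,1.17], [-1.92,2.42], [1.59,2.08], [0.92,0.37]]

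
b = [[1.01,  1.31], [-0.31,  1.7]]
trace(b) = 2.71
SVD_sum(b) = [[0.32, 1.46], [0.34, 1.56]] + [[0.69, -0.15], [-0.65, 0.14]]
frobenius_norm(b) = 2.39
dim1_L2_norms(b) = [1.65, 1.73]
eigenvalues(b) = [(1.35+0.54j), (1.35-0.54j)]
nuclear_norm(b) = 3.16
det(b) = 2.12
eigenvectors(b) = [[0.90+0.00j, 0.90-0.00j], [0.24+0.37j, 0.24-0.37j]]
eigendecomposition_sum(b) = [[(0.5+0.7j), 0.65-1.66j], [(-0.15+0.39j), 0.85-0.17j]] + [[0.50-0.70j, (0.65+1.66j)],[-0.15-0.39j, (0.85+0.17j)]]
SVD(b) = [[0.68, 0.73],[0.73, -0.68]] @ diag([2.1861208515166166, 0.9711722929348138]) @ [[0.21, 0.98], [0.98, -0.21]]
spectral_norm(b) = 2.19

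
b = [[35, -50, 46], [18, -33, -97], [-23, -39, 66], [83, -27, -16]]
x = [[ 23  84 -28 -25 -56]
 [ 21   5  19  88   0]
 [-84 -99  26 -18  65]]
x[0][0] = 23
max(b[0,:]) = 46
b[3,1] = -27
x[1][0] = 21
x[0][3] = -25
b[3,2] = -16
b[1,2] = -97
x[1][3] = 88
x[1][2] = 19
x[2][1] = -99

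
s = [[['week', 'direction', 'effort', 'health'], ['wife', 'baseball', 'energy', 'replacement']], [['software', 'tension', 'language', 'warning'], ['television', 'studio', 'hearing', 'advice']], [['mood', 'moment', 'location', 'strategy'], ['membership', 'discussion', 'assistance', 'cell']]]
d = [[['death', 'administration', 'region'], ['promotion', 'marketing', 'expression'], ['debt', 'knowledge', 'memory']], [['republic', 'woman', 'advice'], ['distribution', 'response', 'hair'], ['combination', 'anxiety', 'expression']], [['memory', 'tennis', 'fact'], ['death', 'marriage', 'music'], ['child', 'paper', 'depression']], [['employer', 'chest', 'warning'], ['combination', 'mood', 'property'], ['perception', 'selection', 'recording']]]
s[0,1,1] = 'baseball'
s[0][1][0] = 'wife'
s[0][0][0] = 'week'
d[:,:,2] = [['region', 'expression', 'memory'], ['advice', 'hair', 'expression'], ['fact', 'music', 'depression'], ['warning', 'property', 'recording']]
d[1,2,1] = 'anxiety'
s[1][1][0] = 'television'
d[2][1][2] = 'music'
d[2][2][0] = 'child'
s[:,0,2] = ['effort', 'language', 'location']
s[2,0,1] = 'moment'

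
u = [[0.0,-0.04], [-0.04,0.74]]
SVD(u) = [[0.05, -1.0], [-1.00, -0.05]] @ diag([0.7421558813185678, 0.0021558813185679074]) @ [[0.05, -1.0], [1.0, 0.05]]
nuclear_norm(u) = 0.74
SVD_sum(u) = [[0.00, -0.04],  [-0.04, 0.74]] + [[-0.00, -0.0], [-0.0, -0.0]]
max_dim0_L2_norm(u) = 0.74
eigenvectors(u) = [[-1.00, 0.05], [-0.05, -1.00]]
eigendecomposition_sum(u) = [[-0.00, -0.0],[-0.0, -0.0]] + [[0.0, -0.04],[-0.04, 0.74]]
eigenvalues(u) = [-0.0, 0.74]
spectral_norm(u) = 0.74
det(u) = -0.00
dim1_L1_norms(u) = [0.04, 0.78]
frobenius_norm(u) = 0.74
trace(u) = 0.74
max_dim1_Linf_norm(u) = 0.74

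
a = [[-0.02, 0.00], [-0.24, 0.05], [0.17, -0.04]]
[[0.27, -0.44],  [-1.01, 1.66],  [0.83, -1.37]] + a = [[0.25,-0.44], [-1.25,1.71], [1.00,-1.41]]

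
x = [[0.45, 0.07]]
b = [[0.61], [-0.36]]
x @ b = [[0.25]]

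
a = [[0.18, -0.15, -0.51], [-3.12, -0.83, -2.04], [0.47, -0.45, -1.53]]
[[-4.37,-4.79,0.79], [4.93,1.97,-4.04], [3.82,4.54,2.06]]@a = [[14.53,  4.28,  10.79], [-7.16,  -0.56,  -0.35], [-12.51,  -5.27,  -14.36]]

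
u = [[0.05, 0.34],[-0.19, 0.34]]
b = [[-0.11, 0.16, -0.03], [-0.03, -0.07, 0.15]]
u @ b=[[-0.02, -0.02, 0.05], [0.01, -0.05, 0.06]]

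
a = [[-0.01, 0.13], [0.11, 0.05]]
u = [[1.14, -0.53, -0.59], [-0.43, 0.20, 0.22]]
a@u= [[-0.07, 0.03, 0.03], [0.1, -0.05, -0.05]]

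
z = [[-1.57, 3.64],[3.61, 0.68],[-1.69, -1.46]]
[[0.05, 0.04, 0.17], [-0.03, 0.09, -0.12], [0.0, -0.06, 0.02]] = z@ [[-0.01,0.02,-0.04], [0.01,0.02,0.03]]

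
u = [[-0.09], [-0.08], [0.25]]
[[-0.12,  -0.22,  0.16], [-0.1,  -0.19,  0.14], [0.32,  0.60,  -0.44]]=u@[[1.29,2.39,-1.75]]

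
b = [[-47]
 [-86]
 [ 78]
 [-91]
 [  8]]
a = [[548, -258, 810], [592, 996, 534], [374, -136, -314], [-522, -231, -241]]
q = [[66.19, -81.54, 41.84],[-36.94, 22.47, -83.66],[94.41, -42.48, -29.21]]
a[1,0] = 592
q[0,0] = 66.19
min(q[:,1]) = -81.54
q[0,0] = 66.19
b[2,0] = 78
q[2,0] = 94.41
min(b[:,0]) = -91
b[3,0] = -91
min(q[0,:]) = -81.54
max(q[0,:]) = 66.19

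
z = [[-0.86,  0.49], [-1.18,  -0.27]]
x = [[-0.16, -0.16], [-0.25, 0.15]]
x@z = [[0.33, -0.04],[0.04, -0.16]]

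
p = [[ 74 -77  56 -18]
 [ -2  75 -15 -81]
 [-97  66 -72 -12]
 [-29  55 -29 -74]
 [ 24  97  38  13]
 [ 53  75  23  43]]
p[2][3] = -12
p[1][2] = -15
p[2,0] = -97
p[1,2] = -15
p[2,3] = -12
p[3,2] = -29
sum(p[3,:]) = -77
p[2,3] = -12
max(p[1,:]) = 75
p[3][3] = -74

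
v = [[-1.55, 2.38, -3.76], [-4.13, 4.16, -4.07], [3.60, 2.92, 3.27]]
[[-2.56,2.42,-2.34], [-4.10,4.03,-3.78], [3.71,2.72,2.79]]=v@[[0.57, 0.04, 0.47], [0.04, 0.95, -0.06], [0.47, -0.06, 0.39]]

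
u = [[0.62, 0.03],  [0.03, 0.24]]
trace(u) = 0.86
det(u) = 0.15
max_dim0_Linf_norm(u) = 0.62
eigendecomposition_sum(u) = [[0.62, 0.05], [0.05, 0.00]] + [[0.0, -0.02], [-0.02, 0.24]]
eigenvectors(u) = [[1.0, -0.08], [0.08, 1.0]]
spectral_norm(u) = 0.62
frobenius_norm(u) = 0.67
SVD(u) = [[-1.0, -0.08], [-0.08, 1.0]] @ diag([0.6223538406167135, 0.23764615938328654]) @ [[-1.00, -0.08],[-0.08, 1.0]]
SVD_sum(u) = [[0.62, 0.05], [0.05, 0.0]] + [[0.0, -0.02], [-0.02, 0.24]]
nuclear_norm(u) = 0.86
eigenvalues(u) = [0.62, 0.24]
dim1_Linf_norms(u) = [0.62, 0.24]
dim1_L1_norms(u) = [0.65, 0.27]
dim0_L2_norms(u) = [0.62, 0.24]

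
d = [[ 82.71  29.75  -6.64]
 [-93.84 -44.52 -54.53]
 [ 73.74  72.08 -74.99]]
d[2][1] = 72.08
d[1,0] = -93.84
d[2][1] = 72.08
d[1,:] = [-93.84, -44.52, -54.53]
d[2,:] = [73.74, 72.08, -74.99]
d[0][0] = 82.71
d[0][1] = 29.75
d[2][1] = 72.08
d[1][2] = -54.53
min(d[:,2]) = -74.99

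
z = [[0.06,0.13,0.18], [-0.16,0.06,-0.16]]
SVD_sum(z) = [[0.11, 0.03, 0.17], [-0.11, -0.03, -0.17]] + [[-0.05, 0.1, 0.01], [-0.05, 0.09, 0.01]]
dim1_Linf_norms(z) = [0.18, 0.16]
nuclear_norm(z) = 0.44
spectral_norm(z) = 0.29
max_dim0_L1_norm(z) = 0.34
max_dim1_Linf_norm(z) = 0.18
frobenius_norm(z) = 0.33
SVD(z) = [[-0.70,  0.72],  [0.72,  0.70]] @ diag([0.2906281871745578, 0.15243115436035443]) @ [[-0.54,  -0.16,  -0.83], [-0.45,  0.89,  0.12]]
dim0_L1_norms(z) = [0.22, 0.19, 0.34]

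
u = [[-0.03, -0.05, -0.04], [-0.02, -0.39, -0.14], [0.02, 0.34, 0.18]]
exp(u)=[[0.97, -0.05, -0.04], [-0.02, 0.66, -0.13], [0.02, 0.31, 1.17]]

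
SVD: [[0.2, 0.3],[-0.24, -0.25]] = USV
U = [[-0.72, 0.69], [0.69, 0.72]]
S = [0.5, 0.04]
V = [[-0.62, -0.78],  [-0.78, 0.62]]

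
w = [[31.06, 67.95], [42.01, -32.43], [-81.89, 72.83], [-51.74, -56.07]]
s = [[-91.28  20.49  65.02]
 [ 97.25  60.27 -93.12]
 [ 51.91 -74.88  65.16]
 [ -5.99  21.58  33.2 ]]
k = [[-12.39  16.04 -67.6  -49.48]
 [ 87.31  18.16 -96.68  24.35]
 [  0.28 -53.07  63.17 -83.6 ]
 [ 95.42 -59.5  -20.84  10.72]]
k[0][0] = -12.39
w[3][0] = -51.74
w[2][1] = 72.83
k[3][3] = 10.72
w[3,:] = [-51.74, -56.07]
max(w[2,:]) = 72.83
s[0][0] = -91.28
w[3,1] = -56.07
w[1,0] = 42.01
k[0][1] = 16.04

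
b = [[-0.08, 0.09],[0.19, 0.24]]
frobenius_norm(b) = 0.33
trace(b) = 0.16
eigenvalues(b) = [-0.13, 0.29]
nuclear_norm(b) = 0.43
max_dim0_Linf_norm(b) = 0.24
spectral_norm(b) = 0.31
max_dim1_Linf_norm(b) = 0.24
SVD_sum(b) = [[0.01, 0.02], [0.18, 0.25]] + [[-0.09, 0.07], [0.01, -0.01]]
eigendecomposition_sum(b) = [[-0.11, 0.03], [0.06, -0.01]] + [[0.03, 0.06], [0.13, 0.25]]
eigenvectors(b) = [[-0.89,-0.24], [0.46,-0.97]]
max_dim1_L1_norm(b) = 0.43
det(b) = -0.04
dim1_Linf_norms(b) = [0.09, 0.24]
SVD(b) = [[0.08, 1.0],[1.0, -0.08]] @ diag([0.30694272757525903, 0.11826310493412691]) @ [[0.60,  0.8],[-0.8,  0.60]]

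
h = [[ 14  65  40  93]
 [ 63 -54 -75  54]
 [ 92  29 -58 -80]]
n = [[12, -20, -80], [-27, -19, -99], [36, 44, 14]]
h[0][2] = 40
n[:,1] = [-20, -19, 44]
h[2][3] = -80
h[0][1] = 65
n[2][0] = 36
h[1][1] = -54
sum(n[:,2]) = -165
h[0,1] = 65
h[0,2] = 40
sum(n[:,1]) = 5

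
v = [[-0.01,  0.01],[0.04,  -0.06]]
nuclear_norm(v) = 0.08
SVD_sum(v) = [[-0.01, 0.01], [0.04, -0.06]] + [[-0.00, -0.00], [-0.00, -0.0]]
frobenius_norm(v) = 0.07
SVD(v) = [[-0.19,0.98], [0.98,0.19]] @ diag([0.07343420458864693, 0.002723526469992171]) @ [[0.56,  -0.83], [-0.83,  -0.56]]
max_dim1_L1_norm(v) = 0.1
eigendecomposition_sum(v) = [[-0.0, -0.0],[-0.00, -0.00]] + [[-0.01, 0.01], [0.04, -0.06]]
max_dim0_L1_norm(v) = 0.07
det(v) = 0.00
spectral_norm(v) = 0.07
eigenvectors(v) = [[0.82, -0.17], [0.57, 0.98]]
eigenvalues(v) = [-0.0, -0.07]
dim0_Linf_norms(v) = [0.04, 0.06]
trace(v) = -0.07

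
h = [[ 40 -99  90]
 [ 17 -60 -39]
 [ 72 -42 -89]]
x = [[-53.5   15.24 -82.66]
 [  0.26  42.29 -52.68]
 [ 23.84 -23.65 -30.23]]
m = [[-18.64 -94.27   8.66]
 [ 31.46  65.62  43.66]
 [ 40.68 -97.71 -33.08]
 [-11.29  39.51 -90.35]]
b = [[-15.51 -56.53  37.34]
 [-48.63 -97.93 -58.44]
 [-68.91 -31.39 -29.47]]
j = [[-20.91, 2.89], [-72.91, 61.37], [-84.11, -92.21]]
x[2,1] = -23.65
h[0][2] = 90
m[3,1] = 39.51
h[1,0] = 17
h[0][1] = -99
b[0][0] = -15.51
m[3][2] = -90.35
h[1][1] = -60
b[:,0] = [-15.51, -48.63, -68.91]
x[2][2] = -30.23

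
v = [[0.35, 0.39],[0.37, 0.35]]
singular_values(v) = [0.73, 0.03]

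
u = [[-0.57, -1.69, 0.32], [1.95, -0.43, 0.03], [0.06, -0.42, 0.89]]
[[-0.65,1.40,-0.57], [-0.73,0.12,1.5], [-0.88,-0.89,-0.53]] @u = [[3.07, 0.74, -0.67], [0.74, 0.55, 1.1], [-1.27, 2.09, -0.78]]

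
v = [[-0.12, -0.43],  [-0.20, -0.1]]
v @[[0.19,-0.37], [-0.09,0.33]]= [[0.02,-0.10], [-0.03,0.04]]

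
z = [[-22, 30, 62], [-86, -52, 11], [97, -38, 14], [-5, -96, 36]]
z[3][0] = -5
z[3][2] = 36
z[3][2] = 36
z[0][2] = 62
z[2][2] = 14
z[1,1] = -52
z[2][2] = 14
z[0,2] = 62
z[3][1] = -96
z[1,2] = 11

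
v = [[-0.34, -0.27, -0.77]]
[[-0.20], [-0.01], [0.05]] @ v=[[0.07, 0.05, 0.15],[0.0, 0.00, 0.01],[-0.02, -0.01, -0.04]]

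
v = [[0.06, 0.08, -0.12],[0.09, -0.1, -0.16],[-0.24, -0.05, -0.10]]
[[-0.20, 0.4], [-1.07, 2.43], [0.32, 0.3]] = v@[[-3.18, 3.72], [3.74, -8.97], [2.57, -7.47]]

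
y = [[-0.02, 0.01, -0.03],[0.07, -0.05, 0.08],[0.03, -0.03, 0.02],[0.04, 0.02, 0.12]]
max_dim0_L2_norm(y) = 0.15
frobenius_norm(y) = 0.18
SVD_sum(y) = [[-0.02, 0.01, -0.03], [0.05, -0.02, 0.09], [0.02, -0.01, 0.03], [0.06, -0.02, 0.1]] + [[-0.0, 0.0, 0.0], [0.02, -0.03, -0.01], [0.01, -0.02, -0.01], [-0.02, 0.04, 0.02]] + [[0.0, 0.0, -0.0], [-0.00, -0.0, 0.00], [0.00, 0.00, -0.00], [0.00, 0.00, -0.0]]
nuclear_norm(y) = 0.24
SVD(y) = [[-0.22, 0.07, -0.53],[0.65, -0.58, 0.29],[0.21, -0.43, -0.77],[0.70, 0.69, -0.19]] @ diag([0.17094908014511415, 0.06764785685245758, 0.0004236281491556746]) @ [[0.49, -0.16, 0.86], [-0.4, 0.83, 0.38], [-0.77, -0.53, 0.35]]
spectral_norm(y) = 0.17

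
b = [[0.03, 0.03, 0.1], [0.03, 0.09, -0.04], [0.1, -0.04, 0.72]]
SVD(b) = [[-0.14, -0.38, -0.91], [0.05, -0.92, 0.38], [-0.99, 0.0, 0.15]] @ diag([0.7361434967329232, 0.10242412068434291, 0.0014323825827335685]) @ [[-0.14, 0.05, -0.99], [-0.38, -0.92, 0.0], [-0.91, 0.38, 0.15]]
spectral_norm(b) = 0.74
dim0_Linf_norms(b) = [0.1, 0.09, 0.72]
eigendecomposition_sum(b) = [[0.01, -0.01, 0.1],[-0.01, 0.0, -0.04],[0.1, -0.04, 0.72]] + [[0.00, -0.0, -0.00], [-0.00, 0.00, 0.00], [-0.0, 0.00, 0.00]] + [[0.01, 0.04, -0.00], [0.04, 0.09, -0.0], [-0.0, -0.0, 0.0]]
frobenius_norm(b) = 0.74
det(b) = 0.00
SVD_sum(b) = [[0.01, -0.01, 0.1], [-0.01, 0.0, -0.04], [0.10, -0.04, 0.72]] + [[0.01, 0.04, -0.0],[0.04, 0.09, -0.0],[-0.00, -0.0, 0.0]] + [[0.00, -0.00, -0.00], [-0.0, 0.0, 0.0], [-0.00, 0.0, 0.00]]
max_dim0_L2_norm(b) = 0.73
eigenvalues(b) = [0.74, 0.0, 0.1]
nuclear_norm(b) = 0.84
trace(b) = 0.84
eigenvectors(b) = [[-0.14, -0.91, -0.38], [0.05, 0.38, -0.92], [-0.99, 0.15, 0.00]]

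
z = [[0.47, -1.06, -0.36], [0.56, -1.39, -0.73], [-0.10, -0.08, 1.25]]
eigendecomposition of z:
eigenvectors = [[0.58,  0.95,  -0.07], [0.81,  0.31,  -0.28], [0.05,  0.1,  0.96]]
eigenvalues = [-1.04, 0.09, 1.28]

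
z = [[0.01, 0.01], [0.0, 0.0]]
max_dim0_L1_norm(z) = 0.01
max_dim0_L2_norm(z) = 0.01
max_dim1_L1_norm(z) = 0.02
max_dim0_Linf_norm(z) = 0.01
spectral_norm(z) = 0.01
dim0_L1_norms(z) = [0.01, 0.01]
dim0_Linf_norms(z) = [0.01, 0.01]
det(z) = 0.00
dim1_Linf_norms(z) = [0.01, 0.0]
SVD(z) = [[1.0, 0.00], [0.0, 1.0]] @ diag([0.014142135623730952, 0.0]) @ [[0.71, 0.71], [-0.71, 0.71]]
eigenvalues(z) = [0.01, 0.0]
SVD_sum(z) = [[0.01, 0.01], [0.0, 0.0]] + [[0.00, 0.0], [-0.00, 0.0]]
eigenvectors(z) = [[1.0, -0.71], [0.0, 0.71]]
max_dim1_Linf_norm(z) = 0.01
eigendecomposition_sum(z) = [[0.01, 0.01],[0.00, 0.0]] + [[0.0, -0.0], [0.0, 0.00]]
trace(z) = 0.01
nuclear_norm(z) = 0.01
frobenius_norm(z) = 0.01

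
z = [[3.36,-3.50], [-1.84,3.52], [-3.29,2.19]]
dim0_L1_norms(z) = [8.49, 9.21]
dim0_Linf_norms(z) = [3.36, 3.52]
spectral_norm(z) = 7.28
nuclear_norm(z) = 8.68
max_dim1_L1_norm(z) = 6.86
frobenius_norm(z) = 7.41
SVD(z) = [[-0.67,-0.06], [0.53,-0.75], [0.53,0.66]] @ diag([7.279137849516323, 1.3964068775750427]) @ [[-0.68, 0.73], [-0.73, -0.68]]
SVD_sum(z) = [[3.3,-3.56], [-2.6,2.81], [-2.61,2.82]] + [[0.06, 0.06], [0.76, 0.71], [-0.68, -0.63]]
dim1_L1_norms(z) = [6.86, 5.36, 5.48]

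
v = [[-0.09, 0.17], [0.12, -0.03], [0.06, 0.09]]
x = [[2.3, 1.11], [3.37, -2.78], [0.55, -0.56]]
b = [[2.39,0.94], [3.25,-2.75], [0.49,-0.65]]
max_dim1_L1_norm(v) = 0.26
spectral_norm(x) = 4.60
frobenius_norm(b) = 5.04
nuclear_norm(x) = 6.85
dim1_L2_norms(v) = [0.19, 0.12, 0.11]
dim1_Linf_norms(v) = [0.17, 0.12, 0.09]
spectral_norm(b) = 4.55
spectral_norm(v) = 0.22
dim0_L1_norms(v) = [0.27, 0.29]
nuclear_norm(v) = 0.35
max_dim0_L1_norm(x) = 6.22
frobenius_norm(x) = 5.12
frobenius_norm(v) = 0.25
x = v + b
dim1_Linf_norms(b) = [2.39, 3.25, 0.65]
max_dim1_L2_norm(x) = 4.37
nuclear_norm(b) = 6.72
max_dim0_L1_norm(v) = 0.29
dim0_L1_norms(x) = [6.22, 4.45]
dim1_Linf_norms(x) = [2.3, 3.37, 0.56]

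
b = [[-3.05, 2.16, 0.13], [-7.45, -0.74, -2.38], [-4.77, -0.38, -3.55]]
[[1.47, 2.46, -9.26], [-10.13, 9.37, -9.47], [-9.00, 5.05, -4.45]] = b @ [[0.77, -1.32, 1.73], [1.69, -0.75, -1.79], [1.32, 0.43, -0.88]]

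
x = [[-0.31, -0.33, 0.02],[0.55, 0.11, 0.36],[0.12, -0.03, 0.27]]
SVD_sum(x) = [[-0.28, -0.1, -0.17],[0.54, 0.2, 0.32],[0.18, 0.07, 0.11]] + [[-0.04,  -0.21,  0.20], [-0.01,  -0.06,  0.06], [-0.03,  -0.14,  0.13]] + [[0.02, -0.02, -0.02], [0.02, -0.02, -0.02], [-0.03, 0.04, 0.03]]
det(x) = 0.02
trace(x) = 0.07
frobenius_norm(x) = 0.86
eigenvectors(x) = [[-0.35+0.48j,  -0.35-0.48j,  (-0.38+0j)],[0.78+0.00j,  0.78-0.00j,  (0.61+0j)],[0.18+0.02j,  0.18-0.02j,  (0.7+0j)]]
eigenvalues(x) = [(-0.05+0.34j), (-0.05-0.34j), (0.18+0j)]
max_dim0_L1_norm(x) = 0.98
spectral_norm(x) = 0.78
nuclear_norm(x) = 1.21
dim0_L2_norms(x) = [0.64, 0.35, 0.45]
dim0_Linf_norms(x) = [0.55, 0.33, 0.36]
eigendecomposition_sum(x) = [[(-0.16+0.15j),(-0.18-0.06j),0.07+0.13j], [(0.28+0.05j),0.08+0.24j,(0.08-0.18j)], [0.06+0.02j,(0.01+0.06j),0.02-0.04j]] + [[(-0.16-0.15j), (-0.18+0.06j), 0.07-0.13j], [0.28-0.05j, (0.08-0.24j), 0.08+0.18j], [(0.06-0.02j), (0.01-0.06j), (0.02+0.04j)]] + [[-0j, 0.03+0.00j, (-0.12-0j)], [(-0.01+0j), (-0.05-0j), (0.19+0j)], [(-0.01+0j), (-0.06-0j), (0.22+0j)]]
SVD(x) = [[-0.44, -0.81, -0.38], [0.85, -0.25, -0.46], [0.28, -0.53, 0.8]] @ diag([0.7757224387428342, 0.3606866467467941, 0.07720000576051457]) @ [[0.82, 0.3, 0.48], [0.14, 0.71, -0.69], [-0.55, 0.64, 0.54]]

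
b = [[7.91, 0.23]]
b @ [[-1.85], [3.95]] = [[-13.73]]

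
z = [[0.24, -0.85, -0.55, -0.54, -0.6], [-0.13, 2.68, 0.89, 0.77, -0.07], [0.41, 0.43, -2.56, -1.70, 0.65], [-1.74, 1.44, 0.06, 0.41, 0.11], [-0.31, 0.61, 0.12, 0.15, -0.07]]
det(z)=0.050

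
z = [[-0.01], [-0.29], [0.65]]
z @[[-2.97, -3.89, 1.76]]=[[0.03, 0.04, -0.02], [0.86, 1.13, -0.51], [-1.93, -2.53, 1.14]]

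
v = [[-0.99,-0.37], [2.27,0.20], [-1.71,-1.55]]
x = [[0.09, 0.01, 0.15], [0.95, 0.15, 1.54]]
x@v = [[-0.32, -0.26], [-3.23, -2.71]]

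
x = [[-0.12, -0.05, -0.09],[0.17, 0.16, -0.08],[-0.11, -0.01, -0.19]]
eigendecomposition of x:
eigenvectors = [[0.22, -0.59, 0.53], [-0.97, 0.74, -0.05], [-0.05, 0.32, 0.85]]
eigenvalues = [0.12, -0.01, -0.26]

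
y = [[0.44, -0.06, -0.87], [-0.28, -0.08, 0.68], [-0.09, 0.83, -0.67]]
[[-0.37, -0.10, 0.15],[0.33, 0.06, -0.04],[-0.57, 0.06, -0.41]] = y@[[0.17,-0.08,0.29], [-0.24,0.12,-0.45], [0.53,0.07,0.01]]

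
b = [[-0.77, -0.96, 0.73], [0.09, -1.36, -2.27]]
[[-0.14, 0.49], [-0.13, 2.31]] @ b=[[0.15, -0.53, -1.21], [0.31, -3.02, -5.34]]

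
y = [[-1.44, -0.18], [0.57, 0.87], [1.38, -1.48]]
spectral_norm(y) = 2.26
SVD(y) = [[-0.5, 0.61], [0.01, -0.7], [0.86, 0.37]] @ diag([2.2558062164036143, 1.4811948940078108]) @ [[0.85, -0.52], [-0.52, -0.85]]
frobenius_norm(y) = 2.70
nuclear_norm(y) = 3.74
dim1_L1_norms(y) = [1.62, 1.44, 2.86]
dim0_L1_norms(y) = [3.39, 2.53]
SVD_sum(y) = [[-0.97, 0.59], [0.03, -0.02], [1.66, -1.02]] + [[-0.47, -0.77], [0.54, 0.89], [-0.28, -0.46]]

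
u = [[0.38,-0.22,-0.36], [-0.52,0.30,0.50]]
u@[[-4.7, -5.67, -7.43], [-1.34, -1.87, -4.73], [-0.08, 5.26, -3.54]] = [[-1.46, -3.64, -0.51], [2.00, 5.02, 0.67]]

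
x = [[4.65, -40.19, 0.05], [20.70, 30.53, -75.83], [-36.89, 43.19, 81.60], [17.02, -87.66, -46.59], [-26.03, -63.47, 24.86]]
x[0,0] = 4.65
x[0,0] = 4.65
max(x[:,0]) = 20.7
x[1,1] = 30.53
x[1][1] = 30.53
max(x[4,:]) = 24.86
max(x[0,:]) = 4.65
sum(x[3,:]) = -117.23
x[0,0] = 4.65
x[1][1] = 30.53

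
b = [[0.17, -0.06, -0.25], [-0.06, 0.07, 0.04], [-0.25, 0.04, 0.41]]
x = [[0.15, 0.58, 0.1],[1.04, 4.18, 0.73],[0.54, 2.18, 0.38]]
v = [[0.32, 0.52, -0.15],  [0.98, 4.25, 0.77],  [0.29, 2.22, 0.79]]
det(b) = -0.00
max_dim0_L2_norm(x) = 4.75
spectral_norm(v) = 5.04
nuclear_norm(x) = 4.97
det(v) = 0.10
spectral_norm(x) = 4.96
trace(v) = 5.36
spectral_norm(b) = 0.58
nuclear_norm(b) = 0.65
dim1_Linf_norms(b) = [0.25, 0.07, 0.41]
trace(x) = 4.71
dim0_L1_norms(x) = [1.73, 6.94, 1.21]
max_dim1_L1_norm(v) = 6.0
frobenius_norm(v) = 5.06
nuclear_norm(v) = 5.59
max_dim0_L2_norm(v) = 4.82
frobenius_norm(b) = 0.58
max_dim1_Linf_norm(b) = 0.41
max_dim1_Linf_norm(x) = 4.18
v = b + x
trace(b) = 0.65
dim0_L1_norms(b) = [0.48, 0.17, 0.7]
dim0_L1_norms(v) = [1.59, 6.99, 1.71]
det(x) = -0.00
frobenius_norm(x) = 4.96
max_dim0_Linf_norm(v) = 4.25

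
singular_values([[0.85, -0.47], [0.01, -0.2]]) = [0.98, 0.17]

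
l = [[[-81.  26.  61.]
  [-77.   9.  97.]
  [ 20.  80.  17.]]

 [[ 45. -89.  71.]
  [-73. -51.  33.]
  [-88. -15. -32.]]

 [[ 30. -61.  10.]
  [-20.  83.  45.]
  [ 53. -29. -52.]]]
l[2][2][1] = -29.0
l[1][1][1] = -51.0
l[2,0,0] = 30.0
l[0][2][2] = 17.0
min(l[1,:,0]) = -88.0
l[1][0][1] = -89.0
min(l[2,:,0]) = -20.0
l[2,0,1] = -61.0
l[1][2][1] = -15.0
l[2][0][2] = 10.0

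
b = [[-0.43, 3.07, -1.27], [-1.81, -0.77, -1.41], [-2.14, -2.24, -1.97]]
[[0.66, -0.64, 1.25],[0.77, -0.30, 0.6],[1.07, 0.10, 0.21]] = b @[[-0.03, 0.54, -0.54], [0.00, -0.27, 0.36], [-0.51, -0.33, 0.07]]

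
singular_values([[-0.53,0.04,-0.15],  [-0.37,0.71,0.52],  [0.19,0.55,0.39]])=[1.13, 0.66, 0.09]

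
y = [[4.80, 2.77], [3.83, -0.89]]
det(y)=-14.881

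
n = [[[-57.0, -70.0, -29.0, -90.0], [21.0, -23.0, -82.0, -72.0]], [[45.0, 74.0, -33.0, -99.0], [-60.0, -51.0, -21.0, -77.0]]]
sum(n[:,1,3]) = -149.0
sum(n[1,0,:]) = -13.0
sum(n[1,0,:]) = -13.0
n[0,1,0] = 21.0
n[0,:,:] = [[-57.0, -70.0, -29.0, -90.0], [21.0, -23.0, -82.0, -72.0]]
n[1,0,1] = 74.0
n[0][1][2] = -82.0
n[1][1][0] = -60.0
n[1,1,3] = -77.0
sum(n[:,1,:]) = -365.0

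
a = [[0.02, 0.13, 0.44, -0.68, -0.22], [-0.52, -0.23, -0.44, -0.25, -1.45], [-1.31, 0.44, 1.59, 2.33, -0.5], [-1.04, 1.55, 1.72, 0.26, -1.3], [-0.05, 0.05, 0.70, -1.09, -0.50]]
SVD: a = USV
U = [[0.01, -0.32, 0.20, -0.29, -0.88], [0.07, -0.36, -0.93, -0.05, -0.07], [0.75, 0.49, -0.11, -0.43, -0.05], [0.66, -0.49, 0.21, 0.53, 0.06], [0.03, -0.54, 0.21, -0.67, 0.47]]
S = [3.92, 2.38, 1.48, 0.68, 0.0]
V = [[-0.43, 0.34, 0.59, 0.48, -0.34], [0.03, -0.23, -0.18, 0.8, 0.53], [0.27, 0.35, 0.56, -0.22, 0.66], [0.09, 0.84, -0.52, 0.12, -0.01], [-0.85, 0.02, -0.19, -0.27, 0.41]]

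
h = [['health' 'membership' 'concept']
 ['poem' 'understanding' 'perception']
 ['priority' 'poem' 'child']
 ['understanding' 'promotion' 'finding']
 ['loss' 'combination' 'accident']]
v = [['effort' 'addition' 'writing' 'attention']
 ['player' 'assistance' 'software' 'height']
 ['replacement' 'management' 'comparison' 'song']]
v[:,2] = ['writing', 'software', 'comparison']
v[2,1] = 'management'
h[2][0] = 'priority'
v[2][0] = 'replacement'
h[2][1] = 'poem'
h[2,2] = 'child'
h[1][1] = 'understanding'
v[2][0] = 'replacement'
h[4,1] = 'combination'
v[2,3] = 'song'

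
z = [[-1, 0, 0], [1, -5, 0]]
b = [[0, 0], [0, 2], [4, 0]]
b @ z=[[0, 0, 0], [2, -10, 0], [-4, 0, 0]]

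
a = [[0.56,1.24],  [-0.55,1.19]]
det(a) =1.348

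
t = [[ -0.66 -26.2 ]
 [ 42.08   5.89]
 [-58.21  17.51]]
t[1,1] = 5.89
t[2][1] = 17.51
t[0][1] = -26.2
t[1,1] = 5.89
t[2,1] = 17.51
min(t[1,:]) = 5.89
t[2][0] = -58.21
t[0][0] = -0.66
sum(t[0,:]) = -26.86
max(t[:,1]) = 17.51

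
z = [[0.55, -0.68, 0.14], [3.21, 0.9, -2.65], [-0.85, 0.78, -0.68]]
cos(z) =[[2.08, 0.73, -1.18], [-5.25, 2.92, 0.75], [-1.47, -0.68, 2.20]]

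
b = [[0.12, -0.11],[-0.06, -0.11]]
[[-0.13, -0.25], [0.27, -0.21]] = b@[[-2.25, -0.20], [-1.26, 2.02]]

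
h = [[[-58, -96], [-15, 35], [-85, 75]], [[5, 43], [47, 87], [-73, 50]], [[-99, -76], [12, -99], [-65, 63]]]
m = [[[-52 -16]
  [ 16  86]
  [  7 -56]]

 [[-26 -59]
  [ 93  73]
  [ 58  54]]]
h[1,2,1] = 50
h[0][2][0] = -85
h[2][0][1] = -76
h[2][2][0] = -65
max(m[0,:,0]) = 16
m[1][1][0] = 93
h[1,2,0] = -73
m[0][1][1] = 86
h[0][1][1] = 35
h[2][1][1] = -99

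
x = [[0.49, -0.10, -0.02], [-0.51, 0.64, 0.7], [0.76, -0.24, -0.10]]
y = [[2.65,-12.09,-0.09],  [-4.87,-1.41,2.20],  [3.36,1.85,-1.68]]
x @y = [[1.72, -5.82, -0.23], [-2.12, 6.56, 0.28], [2.85, -9.04, -0.43]]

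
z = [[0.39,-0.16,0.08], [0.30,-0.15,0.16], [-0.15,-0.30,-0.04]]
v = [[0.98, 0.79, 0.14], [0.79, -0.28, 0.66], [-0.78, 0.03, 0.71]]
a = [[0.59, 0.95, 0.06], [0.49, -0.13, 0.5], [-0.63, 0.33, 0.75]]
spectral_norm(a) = 1.14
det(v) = -1.09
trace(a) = 1.21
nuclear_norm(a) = 2.85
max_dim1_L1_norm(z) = 0.63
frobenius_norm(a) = 1.68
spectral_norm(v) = 1.54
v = z + a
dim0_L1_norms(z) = [0.84, 0.61, 0.28]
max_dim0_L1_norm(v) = 2.55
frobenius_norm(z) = 0.66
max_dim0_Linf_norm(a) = 0.95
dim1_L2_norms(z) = [0.43, 0.37, 0.34]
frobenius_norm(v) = 1.96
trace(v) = 1.41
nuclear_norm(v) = 3.24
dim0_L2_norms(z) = [0.51, 0.37, 0.18]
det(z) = 0.01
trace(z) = 0.20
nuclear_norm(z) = 0.97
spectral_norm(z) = 0.56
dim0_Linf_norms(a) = [0.63, 0.95, 0.75]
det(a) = -0.80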